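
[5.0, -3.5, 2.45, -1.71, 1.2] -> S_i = 5.00*(-0.70)^i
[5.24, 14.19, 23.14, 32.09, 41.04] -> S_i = 5.24 + 8.95*i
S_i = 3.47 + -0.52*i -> [3.47, 2.95, 2.43, 1.91, 1.39]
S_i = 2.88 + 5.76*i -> [2.88, 8.64, 14.4, 20.16, 25.92]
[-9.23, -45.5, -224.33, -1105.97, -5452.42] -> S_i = -9.23*4.93^i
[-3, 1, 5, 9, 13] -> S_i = -3 + 4*i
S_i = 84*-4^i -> [84, -336, 1344, -5376, 21504]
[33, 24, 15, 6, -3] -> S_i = 33 + -9*i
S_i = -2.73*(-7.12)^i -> [-2.73, 19.44, -138.4, 985.38, -7015.89]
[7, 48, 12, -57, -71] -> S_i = Random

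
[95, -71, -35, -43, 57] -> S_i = Random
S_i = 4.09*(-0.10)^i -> [4.09, -0.41, 0.04, -0.0, 0.0]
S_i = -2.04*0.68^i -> [-2.04, -1.39, -0.94, -0.64, -0.44]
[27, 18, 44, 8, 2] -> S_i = Random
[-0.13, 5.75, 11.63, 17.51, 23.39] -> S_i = -0.13 + 5.88*i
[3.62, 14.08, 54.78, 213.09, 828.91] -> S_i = 3.62*3.89^i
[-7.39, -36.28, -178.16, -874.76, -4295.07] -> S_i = -7.39*4.91^i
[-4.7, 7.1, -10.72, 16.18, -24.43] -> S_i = -4.70*(-1.51)^i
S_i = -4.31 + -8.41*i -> [-4.31, -12.72, -21.13, -29.54, -37.95]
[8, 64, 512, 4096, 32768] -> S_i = 8*8^i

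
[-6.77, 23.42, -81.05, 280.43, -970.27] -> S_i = -6.77*(-3.46)^i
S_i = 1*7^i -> [1, 7, 49, 343, 2401]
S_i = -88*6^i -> [-88, -528, -3168, -19008, -114048]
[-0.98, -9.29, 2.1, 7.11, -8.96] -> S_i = Random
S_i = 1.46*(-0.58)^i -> [1.46, -0.85, 0.49, -0.28, 0.17]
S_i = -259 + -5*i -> [-259, -264, -269, -274, -279]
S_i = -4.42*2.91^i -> [-4.42, -12.86, -37.43, -108.92, -316.95]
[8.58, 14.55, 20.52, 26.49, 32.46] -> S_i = 8.58 + 5.97*i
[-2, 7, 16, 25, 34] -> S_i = -2 + 9*i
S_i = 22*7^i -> [22, 154, 1078, 7546, 52822]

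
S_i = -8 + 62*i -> [-8, 54, 116, 178, 240]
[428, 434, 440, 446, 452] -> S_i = 428 + 6*i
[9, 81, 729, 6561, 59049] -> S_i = 9*9^i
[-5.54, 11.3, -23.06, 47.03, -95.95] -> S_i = -5.54*(-2.04)^i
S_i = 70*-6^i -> [70, -420, 2520, -15120, 90720]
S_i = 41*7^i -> [41, 287, 2009, 14063, 98441]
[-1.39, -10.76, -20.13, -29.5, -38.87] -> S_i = -1.39 + -9.37*i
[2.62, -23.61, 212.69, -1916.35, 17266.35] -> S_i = 2.62*(-9.01)^i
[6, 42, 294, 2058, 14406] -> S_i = 6*7^i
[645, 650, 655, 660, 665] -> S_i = 645 + 5*i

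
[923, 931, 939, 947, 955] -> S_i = 923 + 8*i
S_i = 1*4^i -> [1, 4, 16, 64, 256]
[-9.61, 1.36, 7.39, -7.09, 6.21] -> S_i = Random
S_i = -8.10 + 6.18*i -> [-8.1, -1.92, 4.26, 10.44, 16.62]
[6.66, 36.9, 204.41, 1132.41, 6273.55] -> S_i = 6.66*5.54^i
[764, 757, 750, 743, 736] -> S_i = 764 + -7*i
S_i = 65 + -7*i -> [65, 58, 51, 44, 37]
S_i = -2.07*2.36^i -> [-2.07, -4.89, -11.53, -27.21, -64.21]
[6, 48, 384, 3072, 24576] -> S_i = 6*8^i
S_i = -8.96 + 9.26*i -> [-8.96, 0.3, 9.56, 18.82, 28.08]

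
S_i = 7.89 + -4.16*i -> [7.89, 3.73, -0.43, -4.59, -8.75]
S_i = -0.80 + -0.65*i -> [-0.8, -1.45, -2.1, -2.75, -3.4]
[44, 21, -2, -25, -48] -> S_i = 44 + -23*i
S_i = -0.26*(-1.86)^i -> [-0.26, 0.48, -0.9, 1.67, -3.11]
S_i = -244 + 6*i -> [-244, -238, -232, -226, -220]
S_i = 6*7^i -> [6, 42, 294, 2058, 14406]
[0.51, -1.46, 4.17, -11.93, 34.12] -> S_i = 0.51*(-2.86)^i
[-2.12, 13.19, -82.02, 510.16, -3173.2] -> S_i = -2.12*(-6.22)^i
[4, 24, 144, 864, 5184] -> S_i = 4*6^i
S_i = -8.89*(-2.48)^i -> [-8.89, 22.05, -54.68, 135.6, -336.29]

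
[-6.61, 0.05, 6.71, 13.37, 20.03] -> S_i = -6.61 + 6.66*i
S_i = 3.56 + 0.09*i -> [3.56, 3.65, 3.74, 3.83, 3.92]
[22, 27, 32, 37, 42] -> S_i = 22 + 5*i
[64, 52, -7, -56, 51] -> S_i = Random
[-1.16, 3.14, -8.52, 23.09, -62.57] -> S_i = -1.16*(-2.71)^i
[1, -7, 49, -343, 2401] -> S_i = 1*-7^i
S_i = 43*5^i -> [43, 215, 1075, 5375, 26875]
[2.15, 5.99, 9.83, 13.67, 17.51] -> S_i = 2.15 + 3.84*i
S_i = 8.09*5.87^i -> [8.09, 47.49, 278.76, 1636.3, 9605.08]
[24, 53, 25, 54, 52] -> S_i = Random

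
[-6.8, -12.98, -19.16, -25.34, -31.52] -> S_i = -6.80 + -6.18*i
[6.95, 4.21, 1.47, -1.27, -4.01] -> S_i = 6.95 + -2.74*i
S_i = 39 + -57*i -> [39, -18, -75, -132, -189]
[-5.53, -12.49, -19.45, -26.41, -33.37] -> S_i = -5.53 + -6.96*i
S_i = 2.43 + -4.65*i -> [2.43, -2.22, -6.87, -11.52, -16.17]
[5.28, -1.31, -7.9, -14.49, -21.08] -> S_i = 5.28 + -6.59*i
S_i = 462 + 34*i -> [462, 496, 530, 564, 598]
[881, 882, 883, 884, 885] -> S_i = 881 + 1*i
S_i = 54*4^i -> [54, 216, 864, 3456, 13824]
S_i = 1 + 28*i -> [1, 29, 57, 85, 113]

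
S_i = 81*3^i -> [81, 243, 729, 2187, 6561]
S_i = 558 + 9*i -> [558, 567, 576, 585, 594]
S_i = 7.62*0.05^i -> [7.62, 0.38, 0.02, 0.0, 0.0]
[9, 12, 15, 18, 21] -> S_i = 9 + 3*i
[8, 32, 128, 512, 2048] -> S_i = 8*4^i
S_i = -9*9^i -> [-9, -81, -729, -6561, -59049]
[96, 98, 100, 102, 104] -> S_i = 96 + 2*i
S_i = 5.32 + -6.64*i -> [5.32, -1.32, -7.96, -14.6, -21.24]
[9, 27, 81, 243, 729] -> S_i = 9*3^i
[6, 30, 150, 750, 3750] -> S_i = 6*5^i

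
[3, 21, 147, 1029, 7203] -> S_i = 3*7^i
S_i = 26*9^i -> [26, 234, 2106, 18954, 170586]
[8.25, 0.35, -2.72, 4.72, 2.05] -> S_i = Random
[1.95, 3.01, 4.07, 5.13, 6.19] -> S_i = 1.95 + 1.06*i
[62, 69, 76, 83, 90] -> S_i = 62 + 7*i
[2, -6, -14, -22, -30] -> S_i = 2 + -8*i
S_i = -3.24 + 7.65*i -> [-3.24, 4.41, 12.06, 19.71, 27.36]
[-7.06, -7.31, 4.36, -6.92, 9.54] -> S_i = Random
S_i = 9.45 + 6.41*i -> [9.45, 15.86, 22.27, 28.68, 35.09]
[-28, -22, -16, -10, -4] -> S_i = -28 + 6*i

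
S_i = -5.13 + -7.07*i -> [-5.13, -12.2, -19.27, -26.34, -33.41]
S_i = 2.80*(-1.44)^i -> [2.8, -4.03, 5.81, -8.36, 12.04]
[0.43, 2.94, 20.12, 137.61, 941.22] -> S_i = 0.43*6.84^i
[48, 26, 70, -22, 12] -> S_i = Random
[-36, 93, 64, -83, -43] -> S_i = Random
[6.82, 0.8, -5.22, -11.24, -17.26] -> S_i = 6.82 + -6.02*i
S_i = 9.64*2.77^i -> [9.64, 26.7, 73.97, 204.89, 567.54]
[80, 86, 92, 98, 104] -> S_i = 80 + 6*i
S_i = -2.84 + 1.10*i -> [-2.84, -1.74, -0.64, 0.46, 1.56]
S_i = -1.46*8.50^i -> [-1.46, -12.41, -105.48, -896.62, -7621.29]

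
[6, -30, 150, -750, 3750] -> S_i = 6*-5^i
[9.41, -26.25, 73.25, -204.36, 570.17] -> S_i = 9.41*(-2.79)^i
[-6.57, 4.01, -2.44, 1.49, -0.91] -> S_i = -6.57*(-0.61)^i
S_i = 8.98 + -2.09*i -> [8.98, 6.89, 4.8, 2.71, 0.62]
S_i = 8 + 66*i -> [8, 74, 140, 206, 272]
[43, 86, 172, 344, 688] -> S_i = 43*2^i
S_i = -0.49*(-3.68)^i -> [-0.49, 1.8, -6.64, 24.42, -89.86]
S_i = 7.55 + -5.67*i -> [7.55, 1.88, -3.79, -9.46, -15.13]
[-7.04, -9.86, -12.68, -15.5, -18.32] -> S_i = -7.04 + -2.82*i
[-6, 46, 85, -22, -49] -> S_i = Random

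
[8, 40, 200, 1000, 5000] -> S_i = 8*5^i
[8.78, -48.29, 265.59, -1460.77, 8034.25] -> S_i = 8.78*(-5.50)^i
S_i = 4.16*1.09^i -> [4.16, 4.53, 4.94, 5.39, 5.87]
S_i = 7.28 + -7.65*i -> [7.28, -0.37, -8.02, -15.67, -23.32]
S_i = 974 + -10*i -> [974, 964, 954, 944, 934]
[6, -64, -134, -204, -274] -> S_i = 6 + -70*i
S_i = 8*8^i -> [8, 64, 512, 4096, 32768]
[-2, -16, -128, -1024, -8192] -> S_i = -2*8^i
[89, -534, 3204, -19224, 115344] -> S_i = 89*-6^i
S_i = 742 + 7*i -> [742, 749, 756, 763, 770]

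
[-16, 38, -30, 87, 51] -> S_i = Random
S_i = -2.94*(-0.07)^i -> [-2.94, 0.21, -0.01, 0.0, -0.0]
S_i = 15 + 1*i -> [15, 16, 17, 18, 19]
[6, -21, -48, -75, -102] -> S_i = 6 + -27*i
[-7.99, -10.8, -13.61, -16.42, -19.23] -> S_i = -7.99 + -2.81*i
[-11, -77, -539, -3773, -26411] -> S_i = -11*7^i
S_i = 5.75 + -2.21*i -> [5.75, 3.54, 1.33, -0.88, -3.09]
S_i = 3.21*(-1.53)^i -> [3.21, -4.91, 7.51, -11.5, 17.59]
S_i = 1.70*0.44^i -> [1.7, 0.75, 0.33, 0.14, 0.06]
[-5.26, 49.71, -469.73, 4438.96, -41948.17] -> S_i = -5.26*(-9.45)^i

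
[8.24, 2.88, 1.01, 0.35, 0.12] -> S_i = 8.24*0.35^i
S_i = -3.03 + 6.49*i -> [-3.03, 3.46, 9.95, 16.44, 22.93]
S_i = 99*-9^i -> [99, -891, 8019, -72171, 649539]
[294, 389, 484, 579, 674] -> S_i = 294 + 95*i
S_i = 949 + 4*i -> [949, 953, 957, 961, 965]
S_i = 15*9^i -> [15, 135, 1215, 10935, 98415]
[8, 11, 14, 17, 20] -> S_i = 8 + 3*i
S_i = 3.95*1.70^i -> [3.95, 6.72, 11.42, 19.41, 32.99]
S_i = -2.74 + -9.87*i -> [-2.74, -12.61, -22.48, -32.35, -42.22]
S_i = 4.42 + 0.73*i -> [4.42, 5.15, 5.88, 6.61, 7.34]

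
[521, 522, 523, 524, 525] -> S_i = 521 + 1*i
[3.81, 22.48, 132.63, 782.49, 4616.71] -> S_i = 3.81*5.90^i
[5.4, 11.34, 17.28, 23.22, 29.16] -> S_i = 5.40 + 5.94*i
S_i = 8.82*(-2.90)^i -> [8.82, -25.58, 74.18, -215.11, 623.82]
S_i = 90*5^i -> [90, 450, 2250, 11250, 56250]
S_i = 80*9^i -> [80, 720, 6480, 58320, 524880]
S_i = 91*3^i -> [91, 273, 819, 2457, 7371]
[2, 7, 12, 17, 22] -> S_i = 2 + 5*i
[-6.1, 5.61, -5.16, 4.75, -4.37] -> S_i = -6.10*(-0.92)^i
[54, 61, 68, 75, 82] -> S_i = 54 + 7*i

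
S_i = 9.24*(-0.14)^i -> [9.24, -1.29, 0.18, -0.03, 0.0]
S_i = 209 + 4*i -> [209, 213, 217, 221, 225]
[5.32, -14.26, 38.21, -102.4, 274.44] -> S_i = 5.32*(-2.68)^i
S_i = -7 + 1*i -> [-7, -6, -5, -4, -3]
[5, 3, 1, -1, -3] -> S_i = 5 + -2*i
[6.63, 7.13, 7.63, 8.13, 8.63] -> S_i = 6.63 + 0.50*i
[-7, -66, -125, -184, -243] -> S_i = -7 + -59*i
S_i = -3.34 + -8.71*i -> [-3.34, -12.05, -20.76, -29.47, -38.18]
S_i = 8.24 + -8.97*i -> [8.24, -0.73, -9.7, -18.67, -27.64]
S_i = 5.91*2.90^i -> [5.91, 17.14, 49.7, 144.14, 418.0]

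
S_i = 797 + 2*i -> [797, 799, 801, 803, 805]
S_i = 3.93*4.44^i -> [3.93, 17.45, 77.47, 343.99, 1527.3]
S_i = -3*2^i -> [-3, -6, -12, -24, -48]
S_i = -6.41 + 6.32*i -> [-6.41, -0.09, 6.23, 12.55, 18.87]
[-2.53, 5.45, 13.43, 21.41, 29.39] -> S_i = -2.53 + 7.98*i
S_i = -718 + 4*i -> [-718, -714, -710, -706, -702]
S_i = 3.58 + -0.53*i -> [3.58, 3.05, 2.52, 1.99, 1.46]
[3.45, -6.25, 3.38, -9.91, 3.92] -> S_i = Random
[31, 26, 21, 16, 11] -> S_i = 31 + -5*i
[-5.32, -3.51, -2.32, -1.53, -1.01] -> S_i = -5.32*0.66^i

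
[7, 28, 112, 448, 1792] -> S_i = 7*4^i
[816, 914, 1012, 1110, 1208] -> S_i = 816 + 98*i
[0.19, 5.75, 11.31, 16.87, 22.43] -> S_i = 0.19 + 5.56*i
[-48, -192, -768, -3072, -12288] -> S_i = -48*4^i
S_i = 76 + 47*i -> [76, 123, 170, 217, 264]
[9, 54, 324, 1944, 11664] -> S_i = 9*6^i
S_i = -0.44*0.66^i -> [-0.44, -0.29, -0.19, -0.13, -0.08]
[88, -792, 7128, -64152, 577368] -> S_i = 88*-9^i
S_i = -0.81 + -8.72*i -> [-0.81, -9.53, -18.25, -26.97, -35.69]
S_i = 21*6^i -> [21, 126, 756, 4536, 27216]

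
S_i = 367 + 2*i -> [367, 369, 371, 373, 375]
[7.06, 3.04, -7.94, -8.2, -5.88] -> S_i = Random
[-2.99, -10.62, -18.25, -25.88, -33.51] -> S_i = -2.99 + -7.63*i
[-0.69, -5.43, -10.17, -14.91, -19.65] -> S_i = -0.69 + -4.74*i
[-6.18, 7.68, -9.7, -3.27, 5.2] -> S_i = Random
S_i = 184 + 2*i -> [184, 186, 188, 190, 192]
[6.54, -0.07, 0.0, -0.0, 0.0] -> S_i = 6.54*(-0.01)^i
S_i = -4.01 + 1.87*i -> [-4.01, -2.14, -0.27, 1.6, 3.47]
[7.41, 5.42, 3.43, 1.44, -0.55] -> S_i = 7.41 + -1.99*i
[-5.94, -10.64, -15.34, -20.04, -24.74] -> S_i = -5.94 + -4.70*i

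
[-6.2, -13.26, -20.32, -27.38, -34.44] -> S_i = -6.20 + -7.06*i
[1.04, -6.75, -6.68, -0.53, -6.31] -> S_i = Random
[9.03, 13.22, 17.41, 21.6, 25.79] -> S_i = 9.03 + 4.19*i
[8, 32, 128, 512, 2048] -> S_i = 8*4^i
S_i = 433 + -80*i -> [433, 353, 273, 193, 113]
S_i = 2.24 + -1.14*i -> [2.24, 1.1, -0.04, -1.18, -2.32]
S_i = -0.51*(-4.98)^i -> [-0.51, 2.54, -12.65, 62.99, -313.68]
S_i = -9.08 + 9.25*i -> [-9.08, 0.17, 9.42, 18.67, 27.92]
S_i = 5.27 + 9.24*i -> [5.27, 14.51, 23.75, 32.99, 42.23]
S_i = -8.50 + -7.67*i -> [-8.5, -16.17, -23.84, -31.51, -39.18]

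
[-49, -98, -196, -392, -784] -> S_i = -49*2^i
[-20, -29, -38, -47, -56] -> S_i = -20 + -9*i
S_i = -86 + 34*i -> [-86, -52, -18, 16, 50]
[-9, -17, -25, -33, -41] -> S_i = -9 + -8*i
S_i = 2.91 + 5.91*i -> [2.91, 8.82, 14.73, 20.64, 26.55]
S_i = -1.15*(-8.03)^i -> [-1.15, 9.23, -74.15, 595.45, -4781.45]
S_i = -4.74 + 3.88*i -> [-4.74, -0.86, 3.02, 6.9, 10.78]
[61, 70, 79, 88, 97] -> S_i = 61 + 9*i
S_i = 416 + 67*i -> [416, 483, 550, 617, 684]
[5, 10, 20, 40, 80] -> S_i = 5*2^i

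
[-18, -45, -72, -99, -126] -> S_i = -18 + -27*i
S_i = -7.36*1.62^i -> [-7.36, -11.92, -19.32, -31.29, -50.69]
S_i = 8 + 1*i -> [8, 9, 10, 11, 12]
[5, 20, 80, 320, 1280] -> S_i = 5*4^i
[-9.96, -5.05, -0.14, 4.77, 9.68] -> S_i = -9.96 + 4.91*i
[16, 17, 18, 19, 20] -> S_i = 16 + 1*i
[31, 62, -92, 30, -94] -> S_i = Random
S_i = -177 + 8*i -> [-177, -169, -161, -153, -145]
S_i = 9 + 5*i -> [9, 14, 19, 24, 29]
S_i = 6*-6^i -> [6, -36, 216, -1296, 7776]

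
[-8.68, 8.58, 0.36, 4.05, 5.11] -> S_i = Random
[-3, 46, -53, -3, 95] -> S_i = Random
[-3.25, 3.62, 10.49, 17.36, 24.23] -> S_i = -3.25 + 6.87*i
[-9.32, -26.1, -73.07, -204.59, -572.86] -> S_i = -9.32*2.80^i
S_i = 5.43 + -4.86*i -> [5.43, 0.57, -4.29, -9.15, -14.01]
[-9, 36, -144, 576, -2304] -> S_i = -9*-4^i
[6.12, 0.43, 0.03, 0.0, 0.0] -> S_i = 6.12*0.07^i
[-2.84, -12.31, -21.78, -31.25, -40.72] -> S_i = -2.84 + -9.47*i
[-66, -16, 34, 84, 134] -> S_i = -66 + 50*i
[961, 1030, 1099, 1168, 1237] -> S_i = 961 + 69*i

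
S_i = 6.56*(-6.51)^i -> [6.56, -42.71, 278.01, -1809.87, 11782.24]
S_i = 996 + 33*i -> [996, 1029, 1062, 1095, 1128]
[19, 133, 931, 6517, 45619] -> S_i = 19*7^i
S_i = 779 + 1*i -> [779, 780, 781, 782, 783]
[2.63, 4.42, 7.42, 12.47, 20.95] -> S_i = 2.63*1.68^i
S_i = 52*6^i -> [52, 312, 1872, 11232, 67392]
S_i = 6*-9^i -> [6, -54, 486, -4374, 39366]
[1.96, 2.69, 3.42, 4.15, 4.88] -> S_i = 1.96 + 0.73*i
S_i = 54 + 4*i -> [54, 58, 62, 66, 70]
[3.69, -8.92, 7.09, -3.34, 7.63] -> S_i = Random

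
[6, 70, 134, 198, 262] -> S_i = 6 + 64*i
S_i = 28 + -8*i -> [28, 20, 12, 4, -4]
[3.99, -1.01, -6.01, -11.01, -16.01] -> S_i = 3.99 + -5.00*i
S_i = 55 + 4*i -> [55, 59, 63, 67, 71]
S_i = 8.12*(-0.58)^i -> [8.12, -4.71, 2.73, -1.58, 0.92]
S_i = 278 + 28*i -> [278, 306, 334, 362, 390]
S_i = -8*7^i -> [-8, -56, -392, -2744, -19208]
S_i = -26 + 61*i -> [-26, 35, 96, 157, 218]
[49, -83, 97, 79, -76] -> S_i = Random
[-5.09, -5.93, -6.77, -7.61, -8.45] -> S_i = -5.09 + -0.84*i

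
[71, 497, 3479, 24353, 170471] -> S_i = 71*7^i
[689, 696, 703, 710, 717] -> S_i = 689 + 7*i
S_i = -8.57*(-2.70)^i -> [-8.57, 23.14, -62.48, 168.68, -455.44]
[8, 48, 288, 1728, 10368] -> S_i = 8*6^i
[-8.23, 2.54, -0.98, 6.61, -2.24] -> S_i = Random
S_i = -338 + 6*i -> [-338, -332, -326, -320, -314]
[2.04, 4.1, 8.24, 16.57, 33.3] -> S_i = 2.04*2.01^i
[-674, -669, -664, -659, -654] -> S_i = -674 + 5*i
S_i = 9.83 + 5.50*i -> [9.83, 15.33, 20.83, 26.33, 31.83]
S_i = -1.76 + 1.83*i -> [-1.76, 0.07, 1.9, 3.73, 5.56]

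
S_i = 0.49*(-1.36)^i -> [0.49, -0.67, 0.91, -1.23, 1.68]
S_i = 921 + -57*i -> [921, 864, 807, 750, 693]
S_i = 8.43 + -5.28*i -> [8.43, 3.15, -2.13, -7.41, -12.69]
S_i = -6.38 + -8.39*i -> [-6.38, -14.77, -23.16, -31.55, -39.94]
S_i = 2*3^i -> [2, 6, 18, 54, 162]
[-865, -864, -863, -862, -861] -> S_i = -865 + 1*i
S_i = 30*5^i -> [30, 150, 750, 3750, 18750]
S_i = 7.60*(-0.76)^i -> [7.6, -5.78, 4.39, -3.34, 2.54]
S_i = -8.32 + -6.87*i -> [-8.32, -15.19, -22.06, -28.93, -35.8]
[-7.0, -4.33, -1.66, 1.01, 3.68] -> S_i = -7.00 + 2.67*i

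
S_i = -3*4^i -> [-3, -12, -48, -192, -768]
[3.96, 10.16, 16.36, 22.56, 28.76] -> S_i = 3.96 + 6.20*i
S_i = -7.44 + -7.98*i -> [-7.44, -15.42, -23.4, -31.38, -39.36]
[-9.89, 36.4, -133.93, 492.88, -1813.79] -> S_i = -9.89*(-3.68)^i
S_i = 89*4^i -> [89, 356, 1424, 5696, 22784]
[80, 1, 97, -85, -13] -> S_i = Random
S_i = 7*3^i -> [7, 21, 63, 189, 567]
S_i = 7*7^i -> [7, 49, 343, 2401, 16807]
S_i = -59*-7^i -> [-59, 413, -2891, 20237, -141659]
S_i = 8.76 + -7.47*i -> [8.76, 1.29, -6.18, -13.65, -21.12]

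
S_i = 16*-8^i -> [16, -128, 1024, -8192, 65536]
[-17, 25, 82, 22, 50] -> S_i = Random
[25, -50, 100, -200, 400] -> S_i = 25*-2^i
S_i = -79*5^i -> [-79, -395, -1975, -9875, -49375]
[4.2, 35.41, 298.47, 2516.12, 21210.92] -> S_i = 4.20*8.43^i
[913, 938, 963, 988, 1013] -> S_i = 913 + 25*i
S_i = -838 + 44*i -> [-838, -794, -750, -706, -662]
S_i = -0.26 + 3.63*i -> [-0.26, 3.37, 7.0, 10.63, 14.26]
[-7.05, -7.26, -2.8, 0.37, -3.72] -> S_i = Random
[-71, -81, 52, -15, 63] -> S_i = Random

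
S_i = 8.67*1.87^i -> [8.67, 16.21, 30.32, 56.69, 106.02]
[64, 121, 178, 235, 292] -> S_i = 64 + 57*i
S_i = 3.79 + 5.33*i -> [3.79, 9.12, 14.45, 19.78, 25.11]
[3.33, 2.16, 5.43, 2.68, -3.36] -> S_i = Random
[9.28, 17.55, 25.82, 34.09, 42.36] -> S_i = 9.28 + 8.27*i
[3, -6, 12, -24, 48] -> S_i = 3*-2^i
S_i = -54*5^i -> [-54, -270, -1350, -6750, -33750]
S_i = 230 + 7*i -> [230, 237, 244, 251, 258]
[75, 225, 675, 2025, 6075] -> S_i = 75*3^i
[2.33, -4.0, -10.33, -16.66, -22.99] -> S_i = 2.33 + -6.33*i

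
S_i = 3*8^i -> [3, 24, 192, 1536, 12288]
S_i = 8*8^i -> [8, 64, 512, 4096, 32768]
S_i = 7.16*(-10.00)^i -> [7.16, -71.6, 716.0, -7160.0, 71600.0]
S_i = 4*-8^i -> [4, -32, 256, -2048, 16384]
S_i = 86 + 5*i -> [86, 91, 96, 101, 106]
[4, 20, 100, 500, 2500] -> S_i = 4*5^i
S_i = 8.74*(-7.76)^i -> [8.74, -67.82, 526.3, -4084.1, 31692.63]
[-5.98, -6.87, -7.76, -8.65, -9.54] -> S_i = -5.98 + -0.89*i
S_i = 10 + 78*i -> [10, 88, 166, 244, 322]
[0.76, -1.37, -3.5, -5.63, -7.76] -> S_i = 0.76 + -2.13*i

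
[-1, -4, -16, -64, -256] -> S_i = -1*4^i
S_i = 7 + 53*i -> [7, 60, 113, 166, 219]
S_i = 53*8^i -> [53, 424, 3392, 27136, 217088]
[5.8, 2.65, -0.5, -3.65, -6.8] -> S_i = 5.80 + -3.15*i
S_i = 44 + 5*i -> [44, 49, 54, 59, 64]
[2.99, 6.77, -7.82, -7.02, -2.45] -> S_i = Random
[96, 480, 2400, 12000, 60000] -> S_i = 96*5^i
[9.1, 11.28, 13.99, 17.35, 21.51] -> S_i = 9.10*1.24^i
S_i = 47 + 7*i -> [47, 54, 61, 68, 75]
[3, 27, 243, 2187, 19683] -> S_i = 3*9^i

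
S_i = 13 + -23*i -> [13, -10, -33, -56, -79]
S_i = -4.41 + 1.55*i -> [-4.41, -2.86, -1.31, 0.24, 1.79]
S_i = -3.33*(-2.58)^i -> [-3.33, 8.59, -22.17, 57.19, -147.54]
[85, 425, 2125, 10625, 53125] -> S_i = 85*5^i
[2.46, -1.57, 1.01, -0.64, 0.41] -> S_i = 2.46*(-0.64)^i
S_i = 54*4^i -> [54, 216, 864, 3456, 13824]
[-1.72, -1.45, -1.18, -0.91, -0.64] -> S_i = -1.72 + 0.27*i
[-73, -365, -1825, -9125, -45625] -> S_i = -73*5^i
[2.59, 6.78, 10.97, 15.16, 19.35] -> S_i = 2.59 + 4.19*i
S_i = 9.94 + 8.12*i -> [9.94, 18.06, 26.18, 34.3, 42.42]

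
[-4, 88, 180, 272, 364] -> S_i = -4 + 92*i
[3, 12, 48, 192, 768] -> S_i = 3*4^i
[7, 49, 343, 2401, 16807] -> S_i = 7*7^i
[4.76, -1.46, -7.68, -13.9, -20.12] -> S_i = 4.76 + -6.22*i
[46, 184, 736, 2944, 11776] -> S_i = 46*4^i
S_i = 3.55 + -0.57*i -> [3.55, 2.98, 2.41, 1.84, 1.27]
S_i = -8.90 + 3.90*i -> [-8.9, -5.0, -1.1, 2.8, 6.7]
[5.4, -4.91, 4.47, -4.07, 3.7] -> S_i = 5.40*(-0.91)^i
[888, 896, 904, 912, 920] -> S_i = 888 + 8*i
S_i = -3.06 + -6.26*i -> [-3.06, -9.32, -15.58, -21.84, -28.1]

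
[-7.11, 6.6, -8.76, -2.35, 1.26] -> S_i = Random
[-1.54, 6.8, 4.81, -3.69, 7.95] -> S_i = Random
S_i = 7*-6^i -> [7, -42, 252, -1512, 9072]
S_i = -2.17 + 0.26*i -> [-2.17, -1.91, -1.65, -1.39, -1.13]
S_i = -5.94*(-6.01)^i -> [-5.94, 35.7, -214.55, 1289.47, -7749.69]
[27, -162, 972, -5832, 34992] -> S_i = 27*-6^i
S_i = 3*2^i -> [3, 6, 12, 24, 48]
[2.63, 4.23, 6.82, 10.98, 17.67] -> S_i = 2.63*1.61^i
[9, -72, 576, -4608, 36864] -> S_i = 9*-8^i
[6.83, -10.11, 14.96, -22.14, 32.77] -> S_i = 6.83*(-1.48)^i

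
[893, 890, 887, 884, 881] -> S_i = 893 + -3*i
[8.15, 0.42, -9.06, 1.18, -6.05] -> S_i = Random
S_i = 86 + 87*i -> [86, 173, 260, 347, 434]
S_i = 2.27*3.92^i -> [2.27, 8.9, 34.88, 136.74, 536.01]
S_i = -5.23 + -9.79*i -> [-5.23, -15.02, -24.81, -34.6, -44.39]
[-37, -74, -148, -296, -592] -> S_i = -37*2^i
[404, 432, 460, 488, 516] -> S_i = 404 + 28*i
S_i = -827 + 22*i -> [-827, -805, -783, -761, -739]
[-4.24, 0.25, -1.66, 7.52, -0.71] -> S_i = Random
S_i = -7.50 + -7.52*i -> [-7.5, -15.02, -22.54, -30.06, -37.58]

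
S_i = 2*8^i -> [2, 16, 128, 1024, 8192]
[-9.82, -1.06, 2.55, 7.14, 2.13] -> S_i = Random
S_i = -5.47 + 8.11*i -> [-5.47, 2.64, 10.75, 18.86, 26.97]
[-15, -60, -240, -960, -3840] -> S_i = -15*4^i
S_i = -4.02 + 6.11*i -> [-4.02, 2.09, 8.2, 14.31, 20.42]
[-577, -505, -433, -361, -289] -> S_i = -577 + 72*i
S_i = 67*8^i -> [67, 536, 4288, 34304, 274432]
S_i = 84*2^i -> [84, 168, 336, 672, 1344]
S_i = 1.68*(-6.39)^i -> [1.68, -10.74, 68.6, -438.34, 2801.0]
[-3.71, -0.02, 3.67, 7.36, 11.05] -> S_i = -3.71 + 3.69*i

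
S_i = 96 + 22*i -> [96, 118, 140, 162, 184]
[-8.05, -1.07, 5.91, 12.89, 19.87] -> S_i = -8.05 + 6.98*i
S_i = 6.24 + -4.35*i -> [6.24, 1.89, -2.46, -6.81, -11.16]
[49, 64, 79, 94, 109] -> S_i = 49 + 15*i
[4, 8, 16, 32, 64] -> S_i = 4*2^i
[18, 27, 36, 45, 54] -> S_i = 18 + 9*i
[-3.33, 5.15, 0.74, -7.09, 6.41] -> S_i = Random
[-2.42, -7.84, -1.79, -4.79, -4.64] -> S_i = Random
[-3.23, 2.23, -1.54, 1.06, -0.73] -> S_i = -3.23*(-0.69)^i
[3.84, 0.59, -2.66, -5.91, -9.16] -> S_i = 3.84 + -3.25*i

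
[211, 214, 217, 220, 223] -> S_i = 211 + 3*i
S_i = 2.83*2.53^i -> [2.83, 7.16, 18.11, 45.83, 115.95]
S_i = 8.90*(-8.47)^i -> [8.9, -75.38, 638.49, -5408.04, 45806.13]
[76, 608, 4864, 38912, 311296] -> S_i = 76*8^i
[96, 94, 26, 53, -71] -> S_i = Random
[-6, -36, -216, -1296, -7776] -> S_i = -6*6^i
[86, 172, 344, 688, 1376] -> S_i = 86*2^i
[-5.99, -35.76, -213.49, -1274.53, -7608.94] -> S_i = -5.99*5.97^i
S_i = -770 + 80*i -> [-770, -690, -610, -530, -450]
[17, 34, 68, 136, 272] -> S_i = 17*2^i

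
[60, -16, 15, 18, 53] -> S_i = Random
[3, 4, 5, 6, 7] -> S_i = 3 + 1*i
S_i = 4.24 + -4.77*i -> [4.24, -0.53, -5.3, -10.07, -14.84]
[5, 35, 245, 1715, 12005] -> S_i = 5*7^i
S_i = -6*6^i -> [-6, -36, -216, -1296, -7776]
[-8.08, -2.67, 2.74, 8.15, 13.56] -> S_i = -8.08 + 5.41*i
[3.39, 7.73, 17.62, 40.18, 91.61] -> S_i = 3.39*2.28^i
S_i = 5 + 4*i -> [5, 9, 13, 17, 21]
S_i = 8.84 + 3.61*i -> [8.84, 12.45, 16.06, 19.67, 23.28]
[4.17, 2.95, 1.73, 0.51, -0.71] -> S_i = 4.17 + -1.22*i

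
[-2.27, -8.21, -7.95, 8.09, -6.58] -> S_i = Random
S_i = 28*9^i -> [28, 252, 2268, 20412, 183708]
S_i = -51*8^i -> [-51, -408, -3264, -26112, -208896]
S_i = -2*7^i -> [-2, -14, -98, -686, -4802]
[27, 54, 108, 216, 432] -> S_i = 27*2^i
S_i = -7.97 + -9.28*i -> [-7.97, -17.25, -26.53, -35.81, -45.09]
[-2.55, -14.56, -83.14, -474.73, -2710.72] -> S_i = -2.55*5.71^i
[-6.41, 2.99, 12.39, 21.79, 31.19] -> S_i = -6.41 + 9.40*i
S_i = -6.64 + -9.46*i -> [-6.64, -16.1, -25.56, -35.02, -44.48]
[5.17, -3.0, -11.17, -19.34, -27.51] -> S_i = 5.17 + -8.17*i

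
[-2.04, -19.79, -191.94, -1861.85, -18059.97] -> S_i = -2.04*9.70^i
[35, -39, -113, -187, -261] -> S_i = 35 + -74*i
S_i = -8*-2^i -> [-8, 16, -32, 64, -128]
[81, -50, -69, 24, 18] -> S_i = Random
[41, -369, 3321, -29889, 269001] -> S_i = 41*-9^i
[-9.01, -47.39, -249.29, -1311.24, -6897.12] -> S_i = -9.01*5.26^i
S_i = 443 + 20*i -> [443, 463, 483, 503, 523]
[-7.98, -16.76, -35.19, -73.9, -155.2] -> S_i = -7.98*2.10^i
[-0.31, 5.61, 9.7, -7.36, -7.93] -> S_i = Random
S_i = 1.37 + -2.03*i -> [1.37, -0.66, -2.69, -4.72, -6.75]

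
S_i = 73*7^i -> [73, 511, 3577, 25039, 175273]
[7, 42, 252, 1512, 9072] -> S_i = 7*6^i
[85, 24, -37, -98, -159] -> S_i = 85 + -61*i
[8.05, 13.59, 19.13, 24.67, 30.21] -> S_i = 8.05 + 5.54*i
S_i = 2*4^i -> [2, 8, 32, 128, 512]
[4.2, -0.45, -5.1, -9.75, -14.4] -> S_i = 4.20 + -4.65*i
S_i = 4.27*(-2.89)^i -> [4.27, -12.34, 35.66, -103.07, 297.86]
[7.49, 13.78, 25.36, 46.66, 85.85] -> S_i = 7.49*1.84^i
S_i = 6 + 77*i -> [6, 83, 160, 237, 314]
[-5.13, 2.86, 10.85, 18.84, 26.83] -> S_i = -5.13 + 7.99*i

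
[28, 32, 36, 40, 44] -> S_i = 28 + 4*i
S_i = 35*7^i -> [35, 245, 1715, 12005, 84035]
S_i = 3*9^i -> [3, 27, 243, 2187, 19683]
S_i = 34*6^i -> [34, 204, 1224, 7344, 44064]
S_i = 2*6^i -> [2, 12, 72, 432, 2592]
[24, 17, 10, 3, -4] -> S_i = 24 + -7*i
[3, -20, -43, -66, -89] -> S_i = 3 + -23*i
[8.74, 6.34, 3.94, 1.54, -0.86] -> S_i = 8.74 + -2.40*i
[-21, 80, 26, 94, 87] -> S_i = Random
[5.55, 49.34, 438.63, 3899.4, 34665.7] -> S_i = 5.55*8.89^i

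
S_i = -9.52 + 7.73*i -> [-9.52, -1.79, 5.94, 13.67, 21.4]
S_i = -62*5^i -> [-62, -310, -1550, -7750, -38750]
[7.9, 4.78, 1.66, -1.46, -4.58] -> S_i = 7.90 + -3.12*i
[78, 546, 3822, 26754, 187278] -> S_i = 78*7^i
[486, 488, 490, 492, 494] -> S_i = 486 + 2*i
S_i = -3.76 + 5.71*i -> [-3.76, 1.95, 7.66, 13.37, 19.08]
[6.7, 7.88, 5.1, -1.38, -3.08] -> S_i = Random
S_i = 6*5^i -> [6, 30, 150, 750, 3750]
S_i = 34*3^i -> [34, 102, 306, 918, 2754]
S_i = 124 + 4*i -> [124, 128, 132, 136, 140]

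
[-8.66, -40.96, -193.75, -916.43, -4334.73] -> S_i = -8.66*4.73^i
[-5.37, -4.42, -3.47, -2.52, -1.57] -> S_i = -5.37 + 0.95*i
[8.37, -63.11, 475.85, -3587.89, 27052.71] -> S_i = 8.37*(-7.54)^i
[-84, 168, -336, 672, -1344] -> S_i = -84*-2^i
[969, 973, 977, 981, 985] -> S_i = 969 + 4*i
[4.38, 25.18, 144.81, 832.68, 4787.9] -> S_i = 4.38*5.75^i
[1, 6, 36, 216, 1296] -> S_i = 1*6^i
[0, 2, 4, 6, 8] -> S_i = 0 + 2*i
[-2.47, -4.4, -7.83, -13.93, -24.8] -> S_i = -2.47*1.78^i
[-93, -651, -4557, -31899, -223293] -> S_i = -93*7^i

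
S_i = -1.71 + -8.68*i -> [-1.71, -10.39, -19.07, -27.75, -36.43]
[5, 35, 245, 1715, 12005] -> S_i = 5*7^i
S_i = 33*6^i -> [33, 198, 1188, 7128, 42768]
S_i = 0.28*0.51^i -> [0.28, 0.14, 0.07, 0.04, 0.02]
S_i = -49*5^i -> [-49, -245, -1225, -6125, -30625]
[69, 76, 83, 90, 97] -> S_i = 69 + 7*i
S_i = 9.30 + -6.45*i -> [9.3, 2.85, -3.6, -10.05, -16.5]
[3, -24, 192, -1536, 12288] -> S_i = 3*-8^i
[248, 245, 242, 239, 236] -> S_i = 248 + -3*i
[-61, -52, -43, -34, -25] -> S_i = -61 + 9*i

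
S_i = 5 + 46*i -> [5, 51, 97, 143, 189]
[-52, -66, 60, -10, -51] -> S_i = Random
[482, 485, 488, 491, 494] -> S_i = 482 + 3*i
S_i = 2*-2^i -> [2, -4, 8, -16, 32]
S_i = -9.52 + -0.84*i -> [-9.52, -10.36, -11.2, -12.04, -12.88]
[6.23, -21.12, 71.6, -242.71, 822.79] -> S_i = 6.23*(-3.39)^i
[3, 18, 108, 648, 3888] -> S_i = 3*6^i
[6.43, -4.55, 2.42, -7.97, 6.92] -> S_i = Random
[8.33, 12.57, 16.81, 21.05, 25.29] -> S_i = 8.33 + 4.24*i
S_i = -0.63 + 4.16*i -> [-0.63, 3.53, 7.69, 11.85, 16.01]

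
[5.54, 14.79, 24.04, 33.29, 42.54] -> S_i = 5.54 + 9.25*i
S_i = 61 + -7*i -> [61, 54, 47, 40, 33]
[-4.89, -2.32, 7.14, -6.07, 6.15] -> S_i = Random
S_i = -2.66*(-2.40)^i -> [-2.66, 6.38, -15.32, 36.77, -88.25]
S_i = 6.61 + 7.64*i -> [6.61, 14.25, 21.89, 29.53, 37.17]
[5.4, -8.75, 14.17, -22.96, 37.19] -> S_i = 5.40*(-1.62)^i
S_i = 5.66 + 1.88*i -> [5.66, 7.54, 9.42, 11.3, 13.18]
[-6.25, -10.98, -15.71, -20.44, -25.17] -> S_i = -6.25 + -4.73*i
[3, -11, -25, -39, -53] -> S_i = 3 + -14*i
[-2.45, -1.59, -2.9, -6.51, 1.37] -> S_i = Random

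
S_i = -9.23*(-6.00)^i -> [-9.23, 55.38, -332.28, 1993.68, -11962.08]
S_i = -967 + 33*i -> [-967, -934, -901, -868, -835]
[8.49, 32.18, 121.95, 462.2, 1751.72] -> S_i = 8.49*3.79^i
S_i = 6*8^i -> [6, 48, 384, 3072, 24576]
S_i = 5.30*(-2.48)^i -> [5.3, -13.14, 32.6, -80.84, 200.49]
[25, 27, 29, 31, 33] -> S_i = 25 + 2*i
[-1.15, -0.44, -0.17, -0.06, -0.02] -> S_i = -1.15*0.38^i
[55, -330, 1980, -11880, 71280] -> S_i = 55*-6^i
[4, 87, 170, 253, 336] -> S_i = 4 + 83*i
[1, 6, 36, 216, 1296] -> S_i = 1*6^i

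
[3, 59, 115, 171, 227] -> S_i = 3 + 56*i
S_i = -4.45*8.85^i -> [-4.45, -39.38, -348.54, -3084.54, -27298.14]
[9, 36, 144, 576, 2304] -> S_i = 9*4^i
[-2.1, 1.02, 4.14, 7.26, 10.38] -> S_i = -2.10 + 3.12*i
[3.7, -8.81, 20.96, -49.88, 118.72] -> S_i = 3.70*(-2.38)^i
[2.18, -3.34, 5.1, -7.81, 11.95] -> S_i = 2.18*(-1.53)^i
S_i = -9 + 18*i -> [-9, 9, 27, 45, 63]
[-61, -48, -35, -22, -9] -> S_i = -61 + 13*i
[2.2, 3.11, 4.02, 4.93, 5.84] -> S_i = 2.20 + 0.91*i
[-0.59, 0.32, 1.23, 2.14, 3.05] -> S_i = -0.59 + 0.91*i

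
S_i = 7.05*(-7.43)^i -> [7.05, -52.38, 389.19, -2891.72, 21485.45]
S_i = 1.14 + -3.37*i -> [1.14, -2.23, -5.6, -8.97, -12.34]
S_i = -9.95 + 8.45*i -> [-9.95, -1.5, 6.95, 15.4, 23.85]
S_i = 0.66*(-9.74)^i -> [0.66, -6.43, 62.61, -609.85, 5939.91]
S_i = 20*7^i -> [20, 140, 980, 6860, 48020]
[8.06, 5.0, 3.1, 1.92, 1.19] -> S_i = 8.06*0.62^i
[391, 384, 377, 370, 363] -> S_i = 391 + -7*i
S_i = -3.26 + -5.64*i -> [-3.26, -8.9, -14.54, -20.18, -25.82]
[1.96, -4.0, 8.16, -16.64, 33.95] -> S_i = 1.96*(-2.04)^i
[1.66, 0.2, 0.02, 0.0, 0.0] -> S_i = 1.66*0.12^i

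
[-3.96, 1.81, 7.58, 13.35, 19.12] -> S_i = -3.96 + 5.77*i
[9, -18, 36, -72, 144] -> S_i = 9*-2^i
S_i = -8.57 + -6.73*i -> [-8.57, -15.3, -22.03, -28.76, -35.49]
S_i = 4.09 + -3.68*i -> [4.09, 0.41, -3.27, -6.95, -10.63]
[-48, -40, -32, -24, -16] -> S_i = -48 + 8*i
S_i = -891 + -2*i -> [-891, -893, -895, -897, -899]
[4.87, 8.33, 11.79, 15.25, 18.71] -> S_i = 4.87 + 3.46*i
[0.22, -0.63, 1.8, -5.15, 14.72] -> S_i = 0.22*(-2.86)^i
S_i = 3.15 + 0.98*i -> [3.15, 4.13, 5.11, 6.09, 7.07]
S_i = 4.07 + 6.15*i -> [4.07, 10.22, 16.37, 22.52, 28.67]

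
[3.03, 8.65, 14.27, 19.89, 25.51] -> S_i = 3.03 + 5.62*i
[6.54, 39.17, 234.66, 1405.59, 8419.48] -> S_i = 6.54*5.99^i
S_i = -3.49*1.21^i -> [-3.49, -4.22, -5.11, -6.18, -7.48]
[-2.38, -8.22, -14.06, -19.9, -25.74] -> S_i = -2.38 + -5.84*i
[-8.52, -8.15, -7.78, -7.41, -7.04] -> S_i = -8.52 + 0.37*i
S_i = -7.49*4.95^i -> [-7.49, -37.08, -183.52, -908.44, -4496.79]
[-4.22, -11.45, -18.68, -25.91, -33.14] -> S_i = -4.22 + -7.23*i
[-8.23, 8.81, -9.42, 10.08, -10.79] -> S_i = -8.23*(-1.07)^i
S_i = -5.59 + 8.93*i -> [-5.59, 3.34, 12.27, 21.2, 30.13]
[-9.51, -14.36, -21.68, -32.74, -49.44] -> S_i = -9.51*1.51^i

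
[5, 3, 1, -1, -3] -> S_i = 5 + -2*i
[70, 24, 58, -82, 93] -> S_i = Random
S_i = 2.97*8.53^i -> [2.97, 25.33, 216.1, 1843.33, 15723.62]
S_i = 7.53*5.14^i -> [7.53, 38.7, 198.94, 1022.55, 5255.9]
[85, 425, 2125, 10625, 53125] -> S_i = 85*5^i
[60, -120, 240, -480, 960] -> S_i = 60*-2^i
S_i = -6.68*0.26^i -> [-6.68, -1.74, -0.45, -0.12, -0.03]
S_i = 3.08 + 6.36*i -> [3.08, 9.44, 15.8, 22.16, 28.52]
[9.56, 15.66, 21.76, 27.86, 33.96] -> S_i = 9.56 + 6.10*i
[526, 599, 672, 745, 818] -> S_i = 526 + 73*i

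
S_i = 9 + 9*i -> [9, 18, 27, 36, 45]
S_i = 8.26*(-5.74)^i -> [8.26, -47.41, 272.15, -1562.12, 8966.6]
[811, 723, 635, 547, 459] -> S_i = 811 + -88*i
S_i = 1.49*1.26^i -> [1.49, 1.88, 2.37, 2.98, 3.76]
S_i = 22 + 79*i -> [22, 101, 180, 259, 338]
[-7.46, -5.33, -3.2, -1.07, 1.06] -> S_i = -7.46 + 2.13*i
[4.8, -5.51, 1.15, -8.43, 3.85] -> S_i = Random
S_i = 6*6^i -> [6, 36, 216, 1296, 7776]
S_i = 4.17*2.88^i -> [4.17, 12.01, 34.59, 99.61, 286.88]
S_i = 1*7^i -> [1, 7, 49, 343, 2401]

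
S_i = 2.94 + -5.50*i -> [2.94, -2.56, -8.06, -13.56, -19.06]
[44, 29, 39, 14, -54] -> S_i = Random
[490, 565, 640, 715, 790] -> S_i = 490 + 75*i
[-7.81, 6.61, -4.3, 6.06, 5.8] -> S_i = Random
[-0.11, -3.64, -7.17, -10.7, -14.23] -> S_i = -0.11 + -3.53*i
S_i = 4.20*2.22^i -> [4.2, 9.32, 20.7, 45.95, 102.01]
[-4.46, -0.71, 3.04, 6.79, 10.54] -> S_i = -4.46 + 3.75*i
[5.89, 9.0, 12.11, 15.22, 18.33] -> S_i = 5.89 + 3.11*i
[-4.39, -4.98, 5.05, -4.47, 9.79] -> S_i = Random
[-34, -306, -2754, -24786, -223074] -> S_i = -34*9^i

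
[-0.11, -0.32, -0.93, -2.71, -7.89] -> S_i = -0.11*2.91^i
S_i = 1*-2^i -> [1, -2, 4, -8, 16]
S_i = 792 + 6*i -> [792, 798, 804, 810, 816]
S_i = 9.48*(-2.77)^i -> [9.48, -26.26, 72.74, -201.49, 558.12]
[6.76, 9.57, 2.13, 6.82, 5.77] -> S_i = Random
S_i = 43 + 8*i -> [43, 51, 59, 67, 75]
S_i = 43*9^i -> [43, 387, 3483, 31347, 282123]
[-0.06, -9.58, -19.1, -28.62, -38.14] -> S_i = -0.06 + -9.52*i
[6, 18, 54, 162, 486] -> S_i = 6*3^i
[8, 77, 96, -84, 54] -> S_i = Random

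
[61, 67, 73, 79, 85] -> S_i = 61 + 6*i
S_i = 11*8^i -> [11, 88, 704, 5632, 45056]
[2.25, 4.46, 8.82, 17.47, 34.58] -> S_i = 2.25*1.98^i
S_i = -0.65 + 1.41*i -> [-0.65, 0.76, 2.17, 3.58, 4.99]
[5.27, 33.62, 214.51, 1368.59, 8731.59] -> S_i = 5.27*6.38^i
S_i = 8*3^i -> [8, 24, 72, 216, 648]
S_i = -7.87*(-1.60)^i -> [-7.87, 12.59, -20.15, 32.24, -51.58]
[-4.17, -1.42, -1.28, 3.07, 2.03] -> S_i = Random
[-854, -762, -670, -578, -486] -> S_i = -854 + 92*i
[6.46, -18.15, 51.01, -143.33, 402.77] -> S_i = 6.46*(-2.81)^i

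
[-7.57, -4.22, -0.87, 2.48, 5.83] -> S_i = -7.57 + 3.35*i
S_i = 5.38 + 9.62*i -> [5.38, 15.0, 24.62, 34.24, 43.86]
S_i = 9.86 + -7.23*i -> [9.86, 2.63, -4.6, -11.83, -19.06]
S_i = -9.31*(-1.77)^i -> [-9.31, 16.48, -29.17, 51.63, -91.38]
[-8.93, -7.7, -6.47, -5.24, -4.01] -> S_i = -8.93 + 1.23*i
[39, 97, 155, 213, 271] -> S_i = 39 + 58*i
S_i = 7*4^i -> [7, 28, 112, 448, 1792]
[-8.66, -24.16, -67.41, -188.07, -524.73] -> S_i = -8.66*2.79^i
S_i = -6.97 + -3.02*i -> [-6.97, -9.99, -13.01, -16.03, -19.05]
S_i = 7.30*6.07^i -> [7.3, 44.31, 268.97, 1632.63, 9910.09]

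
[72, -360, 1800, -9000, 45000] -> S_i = 72*-5^i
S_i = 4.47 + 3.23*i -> [4.47, 7.7, 10.93, 14.16, 17.39]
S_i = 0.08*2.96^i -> [0.08, 0.24, 0.7, 2.07, 6.14]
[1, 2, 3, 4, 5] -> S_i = 1 + 1*i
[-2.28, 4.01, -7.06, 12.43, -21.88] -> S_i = -2.28*(-1.76)^i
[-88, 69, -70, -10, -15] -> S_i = Random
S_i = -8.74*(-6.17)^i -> [-8.74, 53.93, -332.72, 2052.9, -12666.37]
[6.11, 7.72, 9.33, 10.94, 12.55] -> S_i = 6.11 + 1.61*i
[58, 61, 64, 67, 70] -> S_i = 58 + 3*i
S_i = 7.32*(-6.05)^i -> [7.32, -44.29, 267.93, -1620.98, 9806.92]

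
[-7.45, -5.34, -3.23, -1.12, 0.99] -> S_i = -7.45 + 2.11*i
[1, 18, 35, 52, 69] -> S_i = 1 + 17*i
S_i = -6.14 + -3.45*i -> [-6.14, -9.59, -13.04, -16.49, -19.94]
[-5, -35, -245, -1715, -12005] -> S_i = -5*7^i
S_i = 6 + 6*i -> [6, 12, 18, 24, 30]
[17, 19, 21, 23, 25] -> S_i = 17 + 2*i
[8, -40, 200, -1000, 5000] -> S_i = 8*-5^i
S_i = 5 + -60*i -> [5, -55, -115, -175, -235]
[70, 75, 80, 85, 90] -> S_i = 70 + 5*i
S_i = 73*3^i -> [73, 219, 657, 1971, 5913]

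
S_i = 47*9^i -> [47, 423, 3807, 34263, 308367]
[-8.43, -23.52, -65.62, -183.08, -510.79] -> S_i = -8.43*2.79^i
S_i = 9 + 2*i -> [9, 11, 13, 15, 17]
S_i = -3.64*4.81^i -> [-3.64, -17.51, -84.22, -405.08, -1948.42]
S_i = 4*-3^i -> [4, -12, 36, -108, 324]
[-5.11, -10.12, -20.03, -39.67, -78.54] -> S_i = -5.11*1.98^i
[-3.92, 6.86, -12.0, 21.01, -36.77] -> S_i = -3.92*(-1.75)^i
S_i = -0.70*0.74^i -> [-0.7, -0.52, -0.38, -0.28, -0.21]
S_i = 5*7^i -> [5, 35, 245, 1715, 12005]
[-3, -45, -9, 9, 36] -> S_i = Random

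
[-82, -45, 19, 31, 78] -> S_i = Random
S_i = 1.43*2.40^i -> [1.43, 3.43, 8.24, 19.77, 47.44]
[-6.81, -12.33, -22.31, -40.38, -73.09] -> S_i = -6.81*1.81^i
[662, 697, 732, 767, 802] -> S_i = 662 + 35*i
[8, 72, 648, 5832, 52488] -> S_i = 8*9^i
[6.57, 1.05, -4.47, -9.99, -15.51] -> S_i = 6.57 + -5.52*i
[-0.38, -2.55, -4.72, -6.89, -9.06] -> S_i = -0.38 + -2.17*i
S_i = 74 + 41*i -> [74, 115, 156, 197, 238]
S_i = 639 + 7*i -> [639, 646, 653, 660, 667]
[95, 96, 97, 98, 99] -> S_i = 95 + 1*i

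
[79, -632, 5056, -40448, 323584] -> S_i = 79*-8^i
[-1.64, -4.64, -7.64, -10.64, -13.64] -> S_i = -1.64 + -3.00*i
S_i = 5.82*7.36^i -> [5.82, 42.84, 315.27, 2320.37, 17077.89]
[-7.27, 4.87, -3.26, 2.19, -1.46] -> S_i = -7.27*(-0.67)^i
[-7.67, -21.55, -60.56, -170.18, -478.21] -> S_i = -7.67*2.81^i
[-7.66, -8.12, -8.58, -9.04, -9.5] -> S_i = -7.66 + -0.46*i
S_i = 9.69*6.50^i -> [9.69, 62.98, 409.4, 2661.12, 17297.26]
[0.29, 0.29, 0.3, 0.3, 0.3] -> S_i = 0.29*1.01^i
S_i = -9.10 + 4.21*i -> [-9.1, -4.89, -0.68, 3.53, 7.74]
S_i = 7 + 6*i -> [7, 13, 19, 25, 31]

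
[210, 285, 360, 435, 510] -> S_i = 210 + 75*i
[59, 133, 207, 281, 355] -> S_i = 59 + 74*i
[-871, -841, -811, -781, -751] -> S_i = -871 + 30*i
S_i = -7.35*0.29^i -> [-7.35, -2.13, -0.62, -0.18, -0.05]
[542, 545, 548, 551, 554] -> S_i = 542 + 3*i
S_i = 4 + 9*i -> [4, 13, 22, 31, 40]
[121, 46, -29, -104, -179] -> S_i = 121 + -75*i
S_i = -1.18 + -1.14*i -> [-1.18, -2.32, -3.46, -4.6, -5.74]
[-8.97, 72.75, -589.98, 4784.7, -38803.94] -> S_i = -8.97*(-8.11)^i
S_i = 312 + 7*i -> [312, 319, 326, 333, 340]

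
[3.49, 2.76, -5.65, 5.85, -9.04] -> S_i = Random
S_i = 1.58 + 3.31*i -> [1.58, 4.89, 8.2, 11.51, 14.82]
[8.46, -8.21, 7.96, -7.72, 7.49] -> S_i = 8.46*(-0.97)^i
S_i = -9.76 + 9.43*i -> [-9.76, -0.33, 9.1, 18.53, 27.96]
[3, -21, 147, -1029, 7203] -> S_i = 3*-7^i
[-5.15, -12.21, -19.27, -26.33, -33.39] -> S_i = -5.15 + -7.06*i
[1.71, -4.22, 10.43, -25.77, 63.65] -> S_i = 1.71*(-2.47)^i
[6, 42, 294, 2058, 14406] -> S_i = 6*7^i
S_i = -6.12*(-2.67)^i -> [-6.12, 16.34, -43.63, 116.49, -311.03]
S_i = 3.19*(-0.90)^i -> [3.19, -2.87, 2.58, -2.33, 2.09]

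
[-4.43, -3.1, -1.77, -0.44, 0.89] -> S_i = -4.43 + 1.33*i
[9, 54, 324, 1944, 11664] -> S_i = 9*6^i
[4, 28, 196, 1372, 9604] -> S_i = 4*7^i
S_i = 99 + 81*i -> [99, 180, 261, 342, 423]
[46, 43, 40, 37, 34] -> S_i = 46 + -3*i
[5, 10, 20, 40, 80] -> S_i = 5*2^i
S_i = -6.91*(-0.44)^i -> [-6.91, 3.04, -1.34, 0.59, -0.26]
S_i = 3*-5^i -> [3, -15, 75, -375, 1875]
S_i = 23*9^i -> [23, 207, 1863, 16767, 150903]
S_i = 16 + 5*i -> [16, 21, 26, 31, 36]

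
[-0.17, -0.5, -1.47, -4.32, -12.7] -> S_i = -0.17*2.94^i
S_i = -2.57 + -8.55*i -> [-2.57, -11.12, -19.67, -28.22, -36.77]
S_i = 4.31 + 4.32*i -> [4.31, 8.63, 12.95, 17.27, 21.59]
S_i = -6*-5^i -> [-6, 30, -150, 750, -3750]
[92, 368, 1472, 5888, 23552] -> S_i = 92*4^i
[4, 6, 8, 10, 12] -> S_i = 4 + 2*i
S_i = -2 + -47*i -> [-2, -49, -96, -143, -190]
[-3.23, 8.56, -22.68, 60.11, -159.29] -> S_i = -3.23*(-2.65)^i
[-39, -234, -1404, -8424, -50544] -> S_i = -39*6^i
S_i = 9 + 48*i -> [9, 57, 105, 153, 201]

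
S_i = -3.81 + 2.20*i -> [-3.81, -1.61, 0.59, 2.79, 4.99]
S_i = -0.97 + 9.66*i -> [-0.97, 8.69, 18.35, 28.01, 37.67]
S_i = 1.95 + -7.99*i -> [1.95, -6.04, -14.03, -22.02, -30.01]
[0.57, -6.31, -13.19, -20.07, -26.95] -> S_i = 0.57 + -6.88*i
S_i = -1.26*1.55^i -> [-1.26, -1.95, -3.03, -4.69, -7.27]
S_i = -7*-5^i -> [-7, 35, -175, 875, -4375]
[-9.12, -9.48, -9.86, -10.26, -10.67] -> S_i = -9.12*1.04^i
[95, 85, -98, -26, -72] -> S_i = Random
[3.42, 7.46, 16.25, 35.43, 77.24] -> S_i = 3.42*2.18^i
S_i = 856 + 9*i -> [856, 865, 874, 883, 892]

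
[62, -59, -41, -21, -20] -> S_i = Random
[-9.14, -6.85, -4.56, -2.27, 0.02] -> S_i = -9.14 + 2.29*i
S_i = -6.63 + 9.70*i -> [-6.63, 3.07, 12.77, 22.47, 32.17]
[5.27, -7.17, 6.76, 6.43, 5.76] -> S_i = Random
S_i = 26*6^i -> [26, 156, 936, 5616, 33696]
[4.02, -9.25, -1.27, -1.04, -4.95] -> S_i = Random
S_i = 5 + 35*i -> [5, 40, 75, 110, 145]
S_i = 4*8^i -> [4, 32, 256, 2048, 16384]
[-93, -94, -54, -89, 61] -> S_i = Random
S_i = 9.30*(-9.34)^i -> [9.3, -86.86, 811.29, -7577.46, 70773.46]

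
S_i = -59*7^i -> [-59, -413, -2891, -20237, -141659]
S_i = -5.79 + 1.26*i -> [-5.79, -4.53, -3.27, -2.01, -0.75]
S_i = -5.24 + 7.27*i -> [-5.24, 2.03, 9.3, 16.57, 23.84]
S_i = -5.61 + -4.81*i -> [-5.61, -10.42, -15.23, -20.04, -24.85]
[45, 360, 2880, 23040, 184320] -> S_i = 45*8^i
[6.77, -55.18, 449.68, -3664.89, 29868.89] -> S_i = 6.77*(-8.15)^i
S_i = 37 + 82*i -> [37, 119, 201, 283, 365]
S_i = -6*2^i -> [-6, -12, -24, -48, -96]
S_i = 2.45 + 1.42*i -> [2.45, 3.87, 5.29, 6.71, 8.13]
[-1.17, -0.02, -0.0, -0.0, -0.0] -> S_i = -1.17*0.02^i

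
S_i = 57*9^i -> [57, 513, 4617, 41553, 373977]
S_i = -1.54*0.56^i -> [-1.54, -0.86, -0.48, -0.27, -0.15]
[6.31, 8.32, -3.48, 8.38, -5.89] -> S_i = Random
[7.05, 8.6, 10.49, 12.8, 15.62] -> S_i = 7.05*1.22^i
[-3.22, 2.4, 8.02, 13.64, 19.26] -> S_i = -3.22 + 5.62*i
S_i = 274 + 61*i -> [274, 335, 396, 457, 518]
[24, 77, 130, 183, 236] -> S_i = 24 + 53*i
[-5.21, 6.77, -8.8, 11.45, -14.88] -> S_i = -5.21*(-1.30)^i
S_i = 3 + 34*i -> [3, 37, 71, 105, 139]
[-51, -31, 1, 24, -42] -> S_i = Random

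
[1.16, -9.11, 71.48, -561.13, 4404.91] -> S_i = 1.16*(-7.85)^i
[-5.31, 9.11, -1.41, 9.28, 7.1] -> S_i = Random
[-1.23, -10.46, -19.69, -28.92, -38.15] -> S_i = -1.23 + -9.23*i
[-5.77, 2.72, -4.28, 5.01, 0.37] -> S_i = Random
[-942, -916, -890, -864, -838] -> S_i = -942 + 26*i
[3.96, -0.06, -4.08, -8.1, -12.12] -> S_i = 3.96 + -4.02*i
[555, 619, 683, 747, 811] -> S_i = 555 + 64*i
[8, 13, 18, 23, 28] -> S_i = 8 + 5*i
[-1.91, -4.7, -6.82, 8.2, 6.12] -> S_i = Random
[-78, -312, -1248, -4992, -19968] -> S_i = -78*4^i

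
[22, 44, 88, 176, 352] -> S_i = 22*2^i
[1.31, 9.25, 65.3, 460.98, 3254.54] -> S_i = 1.31*7.06^i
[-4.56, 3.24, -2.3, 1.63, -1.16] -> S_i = -4.56*(-0.71)^i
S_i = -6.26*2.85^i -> [-6.26, -17.84, -50.85, -144.91, -413.0]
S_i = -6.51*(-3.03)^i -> [-6.51, 19.73, -59.77, 181.1, -548.72]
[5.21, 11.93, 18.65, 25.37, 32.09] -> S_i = 5.21 + 6.72*i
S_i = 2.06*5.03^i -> [2.06, 10.36, 52.12, 262.16, 1318.68]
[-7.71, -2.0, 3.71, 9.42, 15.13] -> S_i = -7.71 + 5.71*i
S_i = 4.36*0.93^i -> [4.36, 4.05, 3.77, 3.51, 3.26]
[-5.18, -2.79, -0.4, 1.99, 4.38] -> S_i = -5.18 + 2.39*i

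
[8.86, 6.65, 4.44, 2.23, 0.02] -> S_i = 8.86 + -2.21*i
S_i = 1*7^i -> [1, 7, 49, 343, 2401]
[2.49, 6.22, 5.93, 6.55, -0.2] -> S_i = Random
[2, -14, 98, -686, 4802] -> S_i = 2*-7^i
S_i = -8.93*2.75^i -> [-8.93, -24.56, -67.53, -185.72, -510.72]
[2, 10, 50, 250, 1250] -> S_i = 2*5^i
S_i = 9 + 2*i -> [9, 11, 13, 15, 17]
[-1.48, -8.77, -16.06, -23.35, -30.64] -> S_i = -1.48 + -7.29*i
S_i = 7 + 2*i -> [7, 9, 11, 13, 15]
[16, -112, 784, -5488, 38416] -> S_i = 16*-7^i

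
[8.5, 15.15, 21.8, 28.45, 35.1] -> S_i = 8.50 + 6.65*i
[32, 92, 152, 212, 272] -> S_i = 32 + 60*i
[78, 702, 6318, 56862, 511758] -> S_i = 78*9^i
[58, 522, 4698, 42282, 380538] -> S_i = 58*9^i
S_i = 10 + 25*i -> [10, 35, 60, 85, 110]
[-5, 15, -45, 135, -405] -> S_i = -5*-3^i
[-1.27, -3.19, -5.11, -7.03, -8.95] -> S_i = -1.27 + -1.92*i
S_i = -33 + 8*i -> [-33, -25, -17, -9, -1]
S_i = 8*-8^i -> [8, -64, 512, -4096, 32768]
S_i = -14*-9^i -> [-14, 126, -1134, 10206, -91854]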